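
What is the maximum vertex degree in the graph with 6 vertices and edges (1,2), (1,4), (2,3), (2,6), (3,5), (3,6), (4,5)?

Step 1: Count edges incident to each vertex:
  deg(1) = 2 (neighbors: 2, 4)
  deg(2) = 3 (neighbors: 1, 3, 6)
  deg(3) = 3 (neighbors: 2, 5, 6)
  deg(4) = 2 (neighbors: 1, 5)
  deg(5) = 2 (neighbors: 3, 4)
  deg(6) = 2 (neighbors: 2, 3)

Step 2: Find maximum:
  max(2, 3, 3, 2, 2, 2) = 3 (vertex 2)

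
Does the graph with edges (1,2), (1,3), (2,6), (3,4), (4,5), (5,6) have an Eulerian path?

Step 1: Find the degree of each vertex:
  deg(1) = 2
  deg(2) = 2
  deg(3) = 2
  deg(4) = 2
  deg(5) = 2
  deg(6) = 2

Step 2: Count vertices with odd degree:
  All vertices have even degree (0 odd-degree vertices)

Step 3: Apply Euler's theorem:
  - Eulerian circuit exists iff graph is connected and all vertices have even degree
  - Eulerian path exists iff graph is connected and has 0 or 2 odd-degree vertices

Graph is connected with 0 odd-degree vertices.
Both Eulerian circuit and Eulerian path exist.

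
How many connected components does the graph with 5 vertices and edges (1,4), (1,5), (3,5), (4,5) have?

Step 1: Build adjacency list from edges:
  1: 4, 5
  2: (none)
  3: 5
  4: 1, 5
  5: 1, 3, 4

Step 2: Run BFS/DFS from vertex 1:
  Visited: {1, 4, 5, 3}
  Reached 4 of 5 vertices

Step 3: Only 4 of 5 vertices reached. Graph is disconnected.
Connected components: {1, 3, 4, 5}, {2}
Number of connected components: 2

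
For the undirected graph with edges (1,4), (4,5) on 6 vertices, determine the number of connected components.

Step 1: Build adjacency list from edges:
  1: 4
  2: (none)
  3: (none)
  4: 1, 5
  5: 4
  6: (none)

Step 2: Run BFS/DFS from vertex 1:
  Visited: {1, 4, 5}
  Reached 3 of 6 vertices

Step 3: Only 3 of 6 vertices reached. Graph is disconnected.
Connected components: {1, 4, 5}, {2}, {3}, {6}
Number of connected components: 4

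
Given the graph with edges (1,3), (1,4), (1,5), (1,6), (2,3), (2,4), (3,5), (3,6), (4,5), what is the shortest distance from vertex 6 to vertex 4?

Step 1: Build adjacency list:
  1: 3, 4, 5, 6
  2: 3, 4
  3: 1, 2, 5, 6
  4: 1, 2, 5
  5: 1, 3, 4
  6: 1, 3

Step 2: BFS from vertex 6 to find shortest path to 4:
  vertex 1 reached at distance 1
  vertex 3 reached at distance 1
  vertex 4 reached at distance 2

Step 3: Shortest path: 6 -> 1 -> 4
Path length: 2 edges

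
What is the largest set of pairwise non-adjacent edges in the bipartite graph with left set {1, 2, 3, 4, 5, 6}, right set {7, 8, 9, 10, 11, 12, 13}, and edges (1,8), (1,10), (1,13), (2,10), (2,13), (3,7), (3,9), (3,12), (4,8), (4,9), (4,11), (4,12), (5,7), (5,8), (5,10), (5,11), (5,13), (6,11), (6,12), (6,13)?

Step 1: List the neighbors of each left vertex:
  1: 8, 10, 13
  2: 10, 13
  3: 7, 9, 12
  4: 8, 9, 11, 12
  5: 7, 8, 10, 11, 13
  6: 11, 12, 13

Step 2: Greedily match left vertices, then look for augmenting paths:
  Match 1 -- 8
  Match 2 -- 10
  Match 3 -- 7
  Match 4 -- 9
  Match 5 -- 11
  Match 6 -- 12
  No augmenting path remains.

Step 3: Verify this is maximum:
  Matching size 6 = min(|L|, |R|) = min(6, 7), which is an upper bound, so this matching is maximum.

Maximum matching: {(1,8), (2,10), (3,7), (4,9), (5,11), (6,12)}
Size: 6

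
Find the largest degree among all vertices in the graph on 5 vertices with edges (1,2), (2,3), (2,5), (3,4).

Step 1: Count edges incident to each vertex:
  deg(1) = 1 (neighbors: 2)
  deg(2) = 3 (neighbors: 1, 3, 5)
  deg(3) = 2 (neighbors: 2, 4)
  deg(4) = 1 (neighbors: 3)
  deg(5) = 1 (neighbors: 2)

Step 2: Find maximum:
  max(1, 3, 2, 1, 1) = 3 (vertex 2)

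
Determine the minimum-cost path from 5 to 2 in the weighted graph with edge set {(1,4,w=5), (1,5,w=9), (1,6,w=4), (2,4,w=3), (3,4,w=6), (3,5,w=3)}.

Step 1: Build adjacency list with weights:
  1: 4(w=5), 5(w=9), 6(w=4)
  2: 4(w=3)
  3: 4(w=6), 5(w=3)
  4: 1(w=5), 2(w=3), 3(w=6)
  5: 1(w=9), 3(w=3)
  6: 1(w=4)

Step 2: Apply Dijkstra's algorithm from vertex 5:
  Visit vertex 5 (distance=0)
    Update dist[1] = 9
    Update dist[3] = 3
  Visit vertex 3 (distance=3)
    Update dist[4] = 9
  Visit vertex 1 (distance=9)
    Update dist[6] = 13
  Visit vertex 4 (distance=9)
    Update dist[2] = 12
  Visit vertex 2 (distance=12)

Step 3: Shortest path: 5 -> 3 -> 4 -> 2
Total weight: 3 + 6 + 3 = 12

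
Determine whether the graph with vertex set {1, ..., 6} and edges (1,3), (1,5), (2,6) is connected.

Step 1: Build adjacency list from edges:
  1: 3, 5
  2: 6
  3: 1
  4: (none)
  5: 1
  6: 2

Step 2: Run BFS/DFS from vertex 1:
  Visited: {1, 3, 5}
  Reached 3 of 6 vertices

Step 3: Only 3 of 6 vertices reached. Graph is disconnected.
Connected components: {1, 3, 5}, {2, 6}, {4}
Answer: No, the graph is not connected (3 components).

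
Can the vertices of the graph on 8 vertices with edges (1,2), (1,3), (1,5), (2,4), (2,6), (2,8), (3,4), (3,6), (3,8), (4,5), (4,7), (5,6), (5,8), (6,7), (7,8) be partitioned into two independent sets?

Step 1: Attempt 2-coloring using BFS:
  Start at vertex 1, assign color 0
  Color vertex 2 with color 1 (neighbor of 1)
  Color vertex 3 with color 1 (neighbor of 1)
  Color vertex 5 with color 1 (neighbor of 1)
  Color vertex 4 with color 0 (neighbor of 2)
  Color vertex 6 with color 0 (neighbor of 2)
  Color vertex 8 with color 0 (neighbor of 2)
  Color vertex 7 with color 1 (neighbor of 4)

Step 2: 2-coloring succeeded. No conflicts found.
  Set A (color 0): {1, 4, 6, 8}
  Set B (color 1): {2, 3, 5, 7}

The graph is bipartite with partition {1, 4, 6, 8}, {2, 3, 5, 7}.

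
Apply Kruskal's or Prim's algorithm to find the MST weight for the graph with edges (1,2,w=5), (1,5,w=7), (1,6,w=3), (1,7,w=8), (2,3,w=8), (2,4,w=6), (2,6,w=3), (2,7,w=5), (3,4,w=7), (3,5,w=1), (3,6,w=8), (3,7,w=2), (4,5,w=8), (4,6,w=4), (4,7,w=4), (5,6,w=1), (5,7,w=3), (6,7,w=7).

Apply Kruskal's algorithm (sort edges by weight, add if no cycle):

Sorted edges by weight:
  (3,5) w=1
  (5,6) w=1
  (3,7) w=2
  (1,6) w=3
  (2,6) w=3
  (5,7) w=3
  (4,6) w=4
  (4,7) w=4
  (1,2) w=5
  (2,7) w=5
  (2,4) w=6
  (1,5) w=7
  (3,4) w=7
  (6,7) w=7
  (1,7) w=8
  (2,3) w=8
  (3,6) w=8
  (4,5) w=8

Add edge (3,5) w=1 -- no cycle. Running total: 1
Add edge (5,6) w=1 -- no cycle. Running total: 2
Add edge (3,7) w=2 -- no cycle. Running total: 4
Add edge (1,6) w=3 -- no cycle. Running total: 7
Add edge (2,6) w=3 -- no cycle. Running total: 10
Skip edge (5,7) w=3 -- would create cycle
Add edge (4,6) w=4 -- no cycle. Running total: 14

MST edges: (3,5,w=1), (5,6,w=1), (3,7,w=2), (1,6,w=3), (2,6,w=3), (4,6,w=4)
Total MST weight: 1 + 1 + 2 + 3 + 3 + 4 = 14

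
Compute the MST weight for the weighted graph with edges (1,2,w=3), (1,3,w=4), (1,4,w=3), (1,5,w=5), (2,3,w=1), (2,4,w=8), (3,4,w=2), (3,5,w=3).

Apply Kruskal's algorithm (sort edges by weight, add if no cycle):

Sorted edges by weight:
  (2,3) w=1
  (3,4) w=2
  (1,2) w=3
  (1,4) w=3
  (3,5) w=3
  (1,3) w=4
  (1,5) w=5
  (2,4) w=8

Add edge (2,3) w=1 -- no cycle. Running total: 1
Add edge (3,4) w=2 -- no cycle. Running total: 3
Add edge (1,2) w=3 -- no cycle. Running total: 6
Skip edge (1,4) w=3 -- would create cycle
Add edge (3,5) w=3 -- no cycle. Running total: 9

MST edges: (2,3,w=1), (3,4,w=2), (1,2,w=3), (3,5,w=3)
Total MST weight: 1 + 2 + 3 + 3 = 9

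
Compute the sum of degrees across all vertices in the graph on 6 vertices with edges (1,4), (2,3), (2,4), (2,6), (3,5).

Step 1: Count edges incident to each vertex:
  deg(1) = 1 (neighbors: 4)
  deg(2) = 3 (neighbors: 3, 4, 6)
  deg(3) = 2 (neighbors: 2, 5)
  deg(4) = 2 (neighbors: 1, 2)
  deg(5) = 1 (neighbors: 3)
  deg(6) = 1 (neighbors: 2)

Step 2: Sum all degrees:
  1 + 3 + 2 + 2 + 1 + 1 = 10

Verification: sum of degrees = 2 * |E| = 2 * 5 = 10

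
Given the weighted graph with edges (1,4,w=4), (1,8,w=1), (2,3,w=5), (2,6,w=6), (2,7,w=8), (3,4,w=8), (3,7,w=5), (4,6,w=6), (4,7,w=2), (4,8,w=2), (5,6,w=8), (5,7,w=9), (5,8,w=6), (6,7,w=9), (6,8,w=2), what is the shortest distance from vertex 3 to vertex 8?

Step 1: Build adjacency list with weights:
  1: 4(w=4), 8(w=1)
  2: 3(w=5), 6(w=6), 7(w=8)
  3: 2(w=5), 4(w=8), 7(w=5)
  4: 1(w=4), 3(w=8), 6(w=6), 7(w=2), 8(w=2)
  5: 6(w=8), 7(w=9), 8(w=6)
  6: 2(w=6), 4(w=6), 5(w=8), 7(w=9), 8(w=2)
  7: 2(w=8), 3(w=5), 4(w=2), 5(w=9), 6(w=9)
  8: 1(w=1), 4(w=2), 5(w=6), 6(w=2)

Step 2: Apply Dijkstra's algorithm from vertex 3:
  Visit vertex 3 (distance=0)
    Update dist[2] = 5
    Update dist[4] = 8
    Update dist[7] = 5
  Visit vertex 2 (distance=5)
    Update dist[6] = 11
  Visit vertex 7 (distance=5)
    Update dist[4] = 7
    Update dist[5] = 14
  Visit vertex 4 (distance=7)
    Update dist[1] = 11
    Update dist[8] = 9
  Visit vertex 8 (distance=9)
    Update dist[1] = 10

Step 3: Shortest path: 3 -> 7 -> 4 -> 8
Total weight: 5 + 2 + 2 = 9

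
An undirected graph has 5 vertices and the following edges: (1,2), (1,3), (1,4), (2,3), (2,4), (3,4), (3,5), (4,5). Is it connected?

Step 1: Build adjacency list from edges:
  1: 2, 3, 4
  2: 1, 3, 4
  3: 1, 2, 4, 5
  4: 1, 2, 3, 5
  5: 3, 4

Step 2: Run BFS/DFS from vertex 1:
  Visited: {1, 2, 3, 4, 5}
  Reached 5 of 5 vertices

Step 3: All 5 vertices reached from vertex 1, so the graph is connected.
Answer: Yes, the graph is connected.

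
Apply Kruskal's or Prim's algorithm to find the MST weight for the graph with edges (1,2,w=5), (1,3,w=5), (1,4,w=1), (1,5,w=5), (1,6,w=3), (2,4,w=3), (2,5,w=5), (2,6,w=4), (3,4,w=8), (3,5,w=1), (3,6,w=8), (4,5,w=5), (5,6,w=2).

Apply Kruskal's algorithm (sort edges by weight, add if no cycle):

Sorted edges by weight:
  (1,4) w=1
  (3,5) w=1
  (5,6) w=2
  (1,6) w=3
  (2,4) w=3
  (2,6) w=4
  (1,2) w=5
  (1,3) w=5
  (1,5) w=5
  (2,5) w=5
  (4,5) w=5
  (3,6) w=8
  (3,4) w=8

Add edge (1,4) w=1 -- no cycle. Running total: 1
Add edge (3,5) w=1 -- no cycle. Running total: 2
Add edge (5,6) w=2 -- no cycle. Running total: 4
Add edge (1,6) w=3 -- no cycle. Running total: 7
Add edge (2,4) w=3 -- no cycle. Running total: 10

MST edges: (1,4,w=1), (3,5,w=1), (5,6,w=2), (1,6,w=3), (2,4,w=3)
Total MST weight: 1 + 1 + 2 + 3 + 3 = 10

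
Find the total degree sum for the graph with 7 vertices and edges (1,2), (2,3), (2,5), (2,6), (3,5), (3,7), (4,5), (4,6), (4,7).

Step 1: Count edges incident to each vertex:
  deg(1) = 1 (neighbors: 2)
  deg(2) = 4 (neighbors: 1, 3, 5, 6)
  deg(3) = 3 (neighbors: 2, 5, 7)
  deg(4) = 3 (neighbors: 5, 6, 7)
  deg(5) = 3 (neighbors: 2, 3, 4)
  deg(6) = 2 (neighbors: 2, 4)
  deg(7) = 2 (neighbors: 3, 4)

Step 2: Sum all degrees:
  1 + 4 + 3 + 3 + 3 + 2 + 2 = 18

Verification: sum of degrees = 2 * |E| = 2 * 9 = 18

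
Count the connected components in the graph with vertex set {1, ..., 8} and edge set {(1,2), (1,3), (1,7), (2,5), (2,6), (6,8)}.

Step 1: Build adjacency list from edges:
  1: 2, 3, 7
  2: 1, 5, 6
  3: 1
  4: (none)
  5: 2
  6: 2, 8
  7: 1
  8: 6

Step 2: Run BFS/DFS from vertex 1:
  Visited: {1, 2, 3, 7, 5, 6, 8}
  Reached 7 of 8 vertices

Step 3: Only 7 of 8 vertices reached. Graph is disconnected.
Connected components: {1, 2, 3, 5, 6, 7, 8}, {4}
Number of connected components: 2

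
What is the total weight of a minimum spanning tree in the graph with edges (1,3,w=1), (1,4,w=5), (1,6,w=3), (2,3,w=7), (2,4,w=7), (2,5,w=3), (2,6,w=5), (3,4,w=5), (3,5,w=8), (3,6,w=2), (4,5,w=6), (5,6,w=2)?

Apply Kruskal's algorithm (sort edges by weight, add if no cycle):

Sorted edges by weight:
  (1,3) w=1
  (3,6) w=2
  (5,6) w=2
  (1,6) w=3
  (2,5) w=3
  (1,4) w=5
  (2,6) w=5
  (3,4) w=5
  (4,5) w=6
  (2,4) w=7
  (2,3) w=7
  (3,5) w=8

Add edge (1,3) w=1 -- no cycle. Running total: 1
Add edge (3,6) w=2 -- no cycle. Running total: 3
Add edge (5,6) w=2 -- no cycle. Running total: 5
Skip edge (1,6) w=3 -- would create cycle
Add edge (2,5) w=3 -- no cycle. Running total: 8
Add edge (1,4) w=5 -- no cycle. Running total: 13

MST edges: (1,3,w=1), (3,6,w=2), (5,6,w=2), (2,5,w=3), (1,4,w=5)
Total MST weight: 1 + 2 + 2 + 3 + 5 = 13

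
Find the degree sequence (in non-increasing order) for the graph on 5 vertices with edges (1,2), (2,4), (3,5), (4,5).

Step 1: Count edges incident to each vertex:
  deg(1) = 1 (neighbors: 2)
  deg(2) = 2 (neighbors: 1, 4)
  deg(3) = 1 (neighbors: 5)
  deg(4) = 2 (neighbors: 2, 5)
  deg(5) = 2 (neighbors: 3, 4)

Step 2: Sort degrees in non-increasing order:
  Degrees: [1, 2, 1, 2, 2] -> sorted: [2, 2, 2, 1, 1]

Degree sequence: [2, 2, 2, 1, 1]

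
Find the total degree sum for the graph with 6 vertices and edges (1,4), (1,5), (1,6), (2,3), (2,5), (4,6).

Step 1: Count edges incident to each vertex:
  deg(1) = 3 (neighbors: 4, 5, 6)
  deg(2) = 2 (neighbors: 3, 5)
  deg(3) = 1 (neighbors: 2)
  deg(4) = 2 (neighbors: 1, 6)
  deg(5) = 2 (neighbors: 1, 2)
  deg(6) = 2 (neighbors: 1, 4)

Step 2: Sum all degrees:
  3 + 2 + 1 + 2 + 2 + 2 = 12

Verification: sum of degrees = 2 * |E| = 2 * 6 = 12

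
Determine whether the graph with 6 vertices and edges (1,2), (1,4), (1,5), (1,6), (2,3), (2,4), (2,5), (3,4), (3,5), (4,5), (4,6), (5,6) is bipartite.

Step 1: Attempt 2-coloring using BFS:
  Start at vertex 1, assign color 0
  Color vertex 2 with color 1 (neighbor of 1)
  Color vertex 4 with color 1 (neighbor of 1)
  Color vertex 5 with color 1 (neighbor of 1)
  Color vertex 6 with color 1 (neighbor of 1)
  Color vertex 3 with color 0 (neighbor of 2)

Step 2: Conflict found! Vertices 2 and 4 are adjacent but have the same color.
This means the graph contains an odd cycle.

The graph is NOT bipartite.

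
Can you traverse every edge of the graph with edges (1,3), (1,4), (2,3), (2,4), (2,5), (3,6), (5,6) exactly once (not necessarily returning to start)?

Step 1: Find the degree of each vertex:
  deg(1) = 2
  deg(2) = 3
  deg(3) = 3
  deg(4) = 2
  deg(5) = 2
  deg(6) = 2

Step 2: Count vertices with odd degree:
  Odd-degree vertices: 2, 3 (2 total)

Step 3: Apply Euler's theorem:
  - Eulerian circuit exists iff graph is connected and all vertices have even degree
  - Eulerian path exists iff graph is connected and has 0 or 2 odd-degree vertices

Graph is connected with exactly 2 odd-degree vertices (2, 3).
Eulerian path exists (starting and ending at the odd-degree vertices), but no Eulerian circuit.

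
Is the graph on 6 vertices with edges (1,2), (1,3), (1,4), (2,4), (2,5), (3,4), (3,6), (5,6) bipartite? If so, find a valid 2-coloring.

Step 1: Attempt 2-coloring using BFS:
  Start at vertex 1, assign color 0
  Color vertex 2 with color 1 (neighbor of 1)
  Color vertex 3 with color 1 (neighbor of 1)
  Color vertex 4 with color 1 (neighbor of 1)

Step 2: Conflict found! Vertices 2 and 4 are adjacent but have the same color.
This means the graph contains an odd cycle.

The graph is NOT bipartite.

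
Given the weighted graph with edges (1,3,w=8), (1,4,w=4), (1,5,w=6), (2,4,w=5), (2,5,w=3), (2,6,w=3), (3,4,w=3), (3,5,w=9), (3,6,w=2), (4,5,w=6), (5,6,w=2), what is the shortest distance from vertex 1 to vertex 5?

Step 1: Build adjacency list with weights:
  1: 3(w=8), 4(w=4), 5(w=6)
  2: 4(w=5), 5(w=3), 6(w=3)
  3: 1(w=8), 4(w=3), 5(w=9), 6(w=2)
  4: 1(w=4), 2(w=5), 3(w=3), 5(w=6)
  5: 1(w=6), 2(w=3), 3(w=9), 4(w=6), 6(w=2)
  6: 2(w=3), 3(w=2), 5(w=2)

Step 2: Apply Dijkstra's algorithm from vertex 1:
  Visit vertex 1 (distance=0)
    Update dist[3] = 8
    Update dist[4] = 4
    Update dist[5] = 6
  Visit vertex 4 (distance=4)
    Update dist[2] = 9
    Update dist[3] = 7
  Visit vertex 5 (distance=6)
    Update dist[6] = 8

Step 3: Shortest path: 1 -> 5
Total weight: 6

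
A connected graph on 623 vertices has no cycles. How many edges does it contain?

A tree on n vertices always has exactly n - 1 edges.
For n = 623: edges = 623 - 1 = 622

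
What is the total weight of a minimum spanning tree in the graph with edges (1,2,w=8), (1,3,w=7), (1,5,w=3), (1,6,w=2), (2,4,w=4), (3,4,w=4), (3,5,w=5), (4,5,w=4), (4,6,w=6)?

Apply Kruskal's algorithm (sort edges by weight, add if no cycle):

Sorted edges by weight:
  (1,6) w=2
  (1,5) w=3
  (2,4) w=4
  (3,4) w=4
  (4,5) w=4
  (3,5) w=5
  (4,6) w=6
  (1,3) w=7
  (1,2) w=8

Add edge (1,6) w=2 -- no cycle. Running total: 2
Add edge (1,5) w=3 -- no cycle. Running total: 5
Add edge (2,4) w=4 -- no cycle. Running total: 9
Add edge (3,4) w=4 -- no cycle. Running total: 13
Add edge (4,5) w=4 -- no cycle. Running total: 17

MST edges: (1,6,w=2), (1,5,w=3), (2,4,w=4), (3,4,w=4), (4,5,w=4)
Total MST weight: 2 + 3 + 4 + 4 + 4 = 17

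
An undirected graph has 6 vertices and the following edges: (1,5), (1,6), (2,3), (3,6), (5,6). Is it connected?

Step 1: Build adjacency list from edges:
  1: 5, 6
  2: 3
  3: 2, 6
  4: (none)
  5: 1, 6
  6: 1, 3, 5

Step 2: Run BFS/DFS from vertex 1:
  Visited: {1, 5, 6, 3, 2}
  Reached 5 of 6 vertices

Step 3: Only 5 of 6 vertices reached. Graph is disconnected.
Connected components: {1, 2, 3, 5, 6}, {4}
Answer: No, the graph is not connected (2 components).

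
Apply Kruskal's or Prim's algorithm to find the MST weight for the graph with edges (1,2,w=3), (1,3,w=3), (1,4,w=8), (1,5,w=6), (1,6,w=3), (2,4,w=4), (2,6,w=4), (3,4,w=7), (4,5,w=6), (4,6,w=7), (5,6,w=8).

Apply Kruskal's algorithm (sort edges by weight, add if no cycle):

Sorted edges by weight:
  (1,2) w=3
  (1,3) w=3
  (1,6) w=3
  (2,6) w=4
  (2,4) w=4
  (1,5) w=6
  (4,5) w=6
  (3,4) w=7
  (4,6) w=7
  (1,4) w=8
  (5,6) w=8

Add edge (1,2) w=3 -- no cycle. Running total: 3
Add edge (1,3) w=3 -- no cycle. Running total: 6
Add edge (1,6) w=3 -- no cycle. Running total: 9
Skip edge (2,6) w=4 -- would create cycle
Add edge (2,4) w=4 -- no cycle. Running total: 13
Add edge (1,5) w=6 -- no cycle. Running total: 19

MST edges: (1,2,w=3), (1,3,w=3), (1,6,w=3), (2,4,w=4), (1,5,w=6)
Total MST weight: 3 + 3 + 3 + 4 + 6 = 19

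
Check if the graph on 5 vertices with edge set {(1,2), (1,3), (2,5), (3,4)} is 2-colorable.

Step 1: Attempt 2-coloring using BFS:
  Start at vertex 1, assign color 0
  Color vertex 2 with color 1 (neighbor of 1)
  Color vertex 3 with color 1 (neighbor of 1)
  Color vertex 5 with color 0 (neighbor of 2)
  Color vertex 4 with color 0 (neighbor of 3)

Step 2: 2-coloring succeeded. No conflicts found.
  Set A (color 0): {1, 4, 5}
  Set B (color 1): {2, 3}

The graph is bipartite with partition {1, 4, 5}, {2, 3}.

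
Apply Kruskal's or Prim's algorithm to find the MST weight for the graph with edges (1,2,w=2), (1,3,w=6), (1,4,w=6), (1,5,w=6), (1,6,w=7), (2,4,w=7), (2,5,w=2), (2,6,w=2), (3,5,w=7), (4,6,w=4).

Apply Kruskal's algorithm (sort edges by weight, add if no cycle):

Sorted edges by weight:
  (1,2) w=2
  (2,5) w=2
  (2,6) w=2
  (4,6) w=4
  (1,3) w=6
  (1,4) w=6
  (1,5) w=6
  (1,6) w=7
  (2,4) w=7
  (3,5) w=7

Add edge (1,2) w=2 -- no cycle. Running total: 2
Add edge (2,5) w=2 -- no cycle. Running total: 4
Add edge (2,6) w=2 -- no cycle. Running total: 6
Add edge (4,6) w=4 -- no cycle. Running total: 10
Add edge (1,3) w=6 -- no cycle. Running total: 16

MST edges: (1,2,w=2), (2,5,w=2), (2,6,w=2), (4,6,w=4), (1,3,w=6)
Total MST weight: 2 + 2 + 2 + 4 + 6 = 16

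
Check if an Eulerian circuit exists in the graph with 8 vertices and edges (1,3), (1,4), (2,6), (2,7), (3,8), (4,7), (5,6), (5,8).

Step 1: Find the degree of each vertex:
  deg(1) = 2
  deg(2) = 2
  deg(3) = 2
  deg(4) = 2
  deg(5) = 2
  deg(6) = 2
  deg(7) = 2
  deg(8) = 2

Step 2: Count vertices with odd degree:
  All vertices have even degree (0 odd-degree vertices)

Step 3: Apply Euler's theorem:
  - Eulerian circuit exists iff graph is connected and all vertices have even degree
  - Eulerian path exists iff graph is connected and has 0 or 2 odd-degree vertices

Graph is connected with 0 odd-degree vertices.
Both Eulerian circuit and Eulerian path exist.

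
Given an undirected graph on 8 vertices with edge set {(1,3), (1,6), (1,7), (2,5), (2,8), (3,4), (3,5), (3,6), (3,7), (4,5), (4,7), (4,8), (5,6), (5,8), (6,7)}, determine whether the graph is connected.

Step 1: Build adjacency list from edges:
  1: 3, 6, 7
  2: 5, 8
  3: 1, 4, 5, 6, 7
  4: 3, 5, 7, 8
  5: 2, 3, 4, 6, 8
  6: 1, 3, 5, 7
  7: 1, 3, 4, 6
  8: 2, 4, 5

Step 2: Run BFS/DFS from vertex 1:
  Visited: {1, 3, 6, 7, 4, 5, 8, 2}
  Reached 8 of 8 vertices

Step 3: All 8 vertices reached from vertex 1, so the graph is connected.
Answer: Yes, the graph is connected.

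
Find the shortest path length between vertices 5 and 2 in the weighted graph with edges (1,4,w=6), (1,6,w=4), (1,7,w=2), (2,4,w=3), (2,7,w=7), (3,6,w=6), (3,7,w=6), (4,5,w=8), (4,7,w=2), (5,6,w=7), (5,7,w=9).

Step 1: Build adjacency list with weights:
  1: 4(w=6), 6(w=4), 7(w=2)
  2: 4(w=3), 7(w=7)
  3: 6(w=6), 7(w=6)
  4: 1(w=6), 2(w=3), 5(w=8), 7(w=2)
  5: 4(w=8), 6(w=7), 7(w=9)
  6: 1(w=4), 3(w=6), 5(w=7)
  7: 1(w=2), 2(w=7), 3(w=6), 4(w=2), 5(w=9)

Step 2: Apply Dijkstra's algorithm from vertex 5:
  Visit vertex 5 (distance=0)
    Update dist[4] = 8
    Update dist[6] = 7
    Update dist[7] = 9
  Visit vertex 6 (distance=7)
    Update dist[1] = 11
    Update dist[3] = 13
  Visit vertex 4 (distance=8)
    Update dist[2] = 11
  Visit vertex 7 (distance=9)
  Visit vertex 1 (distance=11)
  Visit vertex 2 (distance=11)

Step 3: Shortest path: 5 -> 4 -> 2
Total weight: 8 + 3 = 11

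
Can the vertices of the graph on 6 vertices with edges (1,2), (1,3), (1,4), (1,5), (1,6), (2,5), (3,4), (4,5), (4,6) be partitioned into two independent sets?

Step 1: Attempt 2-coloring using BFS:
  Start at vertex 1, assign color 0
  Color vertex 2 with color 1 (neighbor of 1)
  Color vertex 3 with color 1 (neighbor of 1)
  Color vertex 4 with color 1 (neighbor of 1)
  Color vertex 5 with color 1 (neighbor of 1)
  Color vertex 6 with color 1 (neighbor of 1)

Step 2: Conflict found! Vertices 2 and 5 are adjacent but have the same color.
This means the graph contains an odd cycle.

The graph is NOT bipartite.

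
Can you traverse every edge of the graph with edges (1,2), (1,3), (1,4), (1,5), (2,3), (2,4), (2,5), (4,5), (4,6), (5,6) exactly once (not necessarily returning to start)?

Step 1: Find the degree of each vertex:
  deg(1) = 4
  deg(2) = 4
  deg(3) = 2
  deg(4) = 4
  deg(5) = 4
  deg(6) = 2

Step 2: Count vertices with odd degree:
  All vertices have even degree (0 odd-degree vertices)

Step 3: Apply Euler's theorem:
  - Eulerian circuit exists iff graph is connected and all vertices have even degree
  - Eulerian path exists iff graph is connected and has 0 or 2 odd-degree vertices

Graph is connected with 0 odd-degree vertices.
Both Eulerian circuit and Eulerian path exist.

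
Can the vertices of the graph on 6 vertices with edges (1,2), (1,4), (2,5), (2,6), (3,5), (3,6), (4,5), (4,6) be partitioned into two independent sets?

Step 1: Attempt 2-coloring using BFS:
  Start at vertex 1, assign color 0
  Color vertex 2 with color 1 (neighbor of 1)
  Color vertex 4 with color 1 (neighbor of 1)
  Color vertex 5 with color 0 (neighbor of 2)
  Color vertex 6 with color 0 (neighbor of 2)
  Color vertex 3 with color 1 (neighbor of 5)

Step 2: 2-coloring succeeded. No conflicts found.
  Set A (color 0): {1, 5, 6}
  Set B (color 1): {2, 3, 4}

The graph is bipartite with partition {1, 5, 6}, {2, 3, 4}.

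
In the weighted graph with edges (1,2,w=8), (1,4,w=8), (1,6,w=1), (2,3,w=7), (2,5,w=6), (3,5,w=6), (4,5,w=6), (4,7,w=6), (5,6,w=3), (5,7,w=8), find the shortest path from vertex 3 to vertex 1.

Step 1: Build adjacency list with weights:
  1: 2(w=8), 4(w=8), 6(w=1)
  2: 1(w=8), 3(w=7), 5(w=6)
  3: 2(w=7), 5(w=6)
  4: 1(w=8), 5(w=6), 7(w=6)
  5: 2(w=6), 3(w=6), 4(w=6), 6(w=3), 7(w=8)
  6: 1(w=1), 5(w=3)
  7: 4(w=6), 5(w=8)

Step 2: Apply Dijkstra's algorithm from vertex 3:
  Visit vertex 3 (distance=0)
    Update dist[2] = 7
    Update dist[5] = 6
  Visit vertex 5 (distance=6)
    Update dist[4] = 12
    Update dist[6] = 9
    Update dist[7] = 14
  Visit vertex 2 (distance=7)
    Update dist[1] = 15
  Visit vertex 6 (distance=9)
    Update dist[1] = 10
  Visit vertex 1 (distance=10)

Step 3: Shortest path: 3 -> 5 -> 6 -> 1
Total weight: 6 + 3 + 1 = 10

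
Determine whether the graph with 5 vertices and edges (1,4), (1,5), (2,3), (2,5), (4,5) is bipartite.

Step 1: Attempt 2-coloring using BFS:
  Start at vertex 1, assign color 0
  Color vertex 4 with color 1 (neighbor of 1)
  Color vertex 5 with color 1 (neighbor of 1)

Step 2: Conflict found! Vertices 4 and 5 are adjacent but have the same color.
This means the graph contains an odd cycle.

The graph is NOT bipartite.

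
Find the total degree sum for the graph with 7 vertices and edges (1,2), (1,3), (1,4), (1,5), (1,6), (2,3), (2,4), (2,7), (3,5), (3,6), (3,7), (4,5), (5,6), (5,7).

Step 1: Count edges incident to each vertex:
  deg(1) = 5 (neighbors: 2, 3, 4, 5, 6)
  deg(2) = 4 (neighbors: 1, 3, 4, 7)
  deg(3) = 5 (neighbors: 1, 2, 5, 6, 7)
  deg(4) = 3 (neighbors: 1, 2, 5)
  deg(5) = 5 (neighbors: 1, 3, 4, 6, 7)
  deg(6) = 3 (neighbors: 1, 3, 5)
  deg(7) = 3 (neighbors: 2, 3, 5)

Step 2: Sum all degrees:
  5 + 4 + 5 + 3 + 5 + 3 + 3 = 28

Verification: sum of degrees = 2 * |E| = 2 * 14 = 28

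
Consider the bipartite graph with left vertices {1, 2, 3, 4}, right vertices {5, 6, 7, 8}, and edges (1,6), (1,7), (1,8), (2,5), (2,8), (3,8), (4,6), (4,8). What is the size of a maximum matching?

Step 1: List the neighbors of each left vertex:
  1: 6, 7, 8
  2: 5, 8
  3: 8
  4: 6, 8

Step 2: Greedily match left vertices, then look for augmenting paths:
  Match 1 -- 7
  Match 2 -- 5
  Match 3 -- 8
  Match 4 -- 6
  No augmenting path remains.

Step 3: Verify this is maximum:
  Matching size 4 = min(|L|, |R|) = min(4, 4), which is an upper bound, so this matching is maximum.

Maximum matching: {(1,7), (2,5), (3,8), (4,6)}
Size: 4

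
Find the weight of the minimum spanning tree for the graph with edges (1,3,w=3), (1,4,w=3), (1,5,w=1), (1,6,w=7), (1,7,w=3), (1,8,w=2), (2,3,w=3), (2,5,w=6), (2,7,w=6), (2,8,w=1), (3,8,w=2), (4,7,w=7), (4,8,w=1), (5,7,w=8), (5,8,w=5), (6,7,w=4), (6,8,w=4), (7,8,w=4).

Apply Kruskal's algorithm (sort edges by weight, add if no cycle):

Sorted edges by weight:
  (1,5) w=1
  (2,8) w=1
  (4,8) w=1
  (1,8) w=2
  (3,8) w=2
  (1,3) w=3
  (1,4) w=3
  (1,7) w=3
  (2,3) w=3
  (6,7) w=4
  (6,8) w=4
  (7,8) w=4
  (5,8) w=5
  (2,5) w=6
  (2,7) w=6
  (1,6) w=7
  (4,7) w=7
  (5,7) w=8

Add edge (1,5) w=1 -- no cycle. Running total: 1
Add edge (2,8) w=1 -- no cycle. Running total: 2
Add edge (4,8) w=1 -- no cycle. Running total: 3
Add edge (1,8) w=2 -- no cycle. Running total: 5
Add edge (3,8) w=2 -- no cycle. Running total: 7
Skip edge (1,3) w=3 -- would create cycle
Skip edge (1,4) w=3 -- would create cycle
Add edge (1,7) w=3 -- no cycle. Running total: 10
Skip edge (2,3) w=3 -- would create cycle
Add edge (6,7) w=4 -- no cycle. Running total: 14

MST edges: (1,5,w=1), (2,8,w=1), (4,8,w=1), (1,8,w=2), (3,8,w=2), (1,7,w=3), (6,7,w=4)
Total MST weight: 1 + 1 + 1 + 2 + 2 + 3 + 4 = 14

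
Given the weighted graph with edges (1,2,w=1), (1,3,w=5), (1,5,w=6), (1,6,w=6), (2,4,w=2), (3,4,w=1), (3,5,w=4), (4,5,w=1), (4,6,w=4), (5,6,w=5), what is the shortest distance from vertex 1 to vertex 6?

Step 1: Build adjacency list with weights:
  1: 2(w=1), 3(w=5), 5(w=6), 6(w=6)
  2: 1(w=1), 4(w=2)
  3: 1(w=5), 4(w=1), 5(w=4)
  4: 2(w=2), 3(w=1), 5(w=1), 6(w=4)
  5: 1(w=6), 3(w=4), 4(w=1), 6(w=5)
  6: 1(w=6), 4(w=4), 5(w=5)

Step 2: Apply Dijkstra's algorithm from vertex 1:
  Visit vertex 1 (distance=0)
    Update dist[2] = 1
    Update dist[3] = 5
    Update dist[5] = 6
    Update dist[6] = 6
  Visit vertex 2 (distance=1)
    Update dist[4] = 3
  Visit vertex 4 (distance=3)
    Update dist[3] = 4
    Update dist[5] = 4
  Visit vertex 3 (distance=4)
  Visit vertex 5 (distance=4)
  Visit vertex 6 (distance=6)

Step 3: Shortest path: 1 -> 6
Total weight: 6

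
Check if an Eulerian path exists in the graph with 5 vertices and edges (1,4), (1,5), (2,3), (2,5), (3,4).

Step 1: Find the degree of each vertex:
  deg(1) = 2
  deg(2) = 2
  deg(3) = 2
  deg(4) = 2
  deg(5) = 2

Step 2: Count vertices with odd degree:
  All vertices have even degree (0 odd-degree vertices)

Step 3: Apply Euler's theorem:
  - Eulerian circuit exists iff graph is connected and all vertices have even degree
  - Eulerian path exists iff graph is connected and has 0 or 2 odd-degree vertices

Graph is connected with 0 odd-degree vertices.
Both Eulerian circuit and Eulerian path exist.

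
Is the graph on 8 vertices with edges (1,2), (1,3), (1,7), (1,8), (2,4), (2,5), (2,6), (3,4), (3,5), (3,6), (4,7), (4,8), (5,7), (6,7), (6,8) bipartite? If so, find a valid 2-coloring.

Step 1: Attempt 2-coloring using BFS:
  Start at vertex 1, assign color 0
  Color vertex 2 with color 1 (neighbor of 1)
  Color vertex 3 with color 1 (neighbor of 1)
  Color vertex 7 with color 1 (neighbor of 1)
  Color vertex 8 with color 1 (neighbor of 1)
  Color vertex 4 with color 0 (neighbor of 2)
  Color vertex 5 with color 0 (neighbor of 2)
  Color vertex 6 with color 0 (neighbor of 2)

Step 2: 2-coloring succeeded. No conflicts found.
  Set A (color 0): {1, 4, 5, 6}
  Set B (color 1): {2, 3, 7, 8}

The graph is bipartite with partition {1, 4, 5, 6}, {2, 3, 7, 8}.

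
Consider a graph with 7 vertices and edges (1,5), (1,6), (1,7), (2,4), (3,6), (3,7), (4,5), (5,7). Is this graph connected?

Step 1: Build adjacency list from edges:
  1: 5, 6, 7
  2: 4
  3: 6, 7
  4: 2, 5
  5: 1, 4, 7
  6: 1, 3
  7: 1, 3, 5

Step 2: Run BFS/DFS from vertex 1:
  Visited: {1, 5, 6, 7, 4, 3, 2}
  Reached 7 of 7 vertices

Step 3: All 7 vertices reached from vertex 1, so the graph is connected.
Answer: Yes, the graph is connected.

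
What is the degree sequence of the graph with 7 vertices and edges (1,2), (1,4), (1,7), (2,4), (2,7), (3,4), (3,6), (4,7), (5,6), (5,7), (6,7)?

Step 1: Count edges incident to each vertex:
  deg(1) = 3 (neighbors: 2, 4, 7)
  deg(2) = 3 (neighbors: 1, 4, 7)
  deg(3) = 2 (neighbors: 4, 6)
  deg(4) = 4 (neighbors: 1, 2, 3, 7)
  deg(5) = 2 (neighbors: 6, 7)
  deg(6) = 3 (neighbors: 3, 5, 7)
  deg(7) = 5 (neighbors: 1, 2, 4, 5, 6)

Step 2: Sort degrees in non-increasing order:
  Degrees: [3, 3, 2, 4, 2, 3, 5] -> sorted: [5, 4, 3, 3, 3, 2, 2]

Degree sequence: [5, 4, 3, 3, 3, 2, 2]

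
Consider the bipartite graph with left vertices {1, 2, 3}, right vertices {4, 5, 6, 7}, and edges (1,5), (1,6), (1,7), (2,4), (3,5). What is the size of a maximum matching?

Step 1: List the neighbors of each left vertex:
  1: 5, 6, 7
  2: 4
  3: 5

Step 2: Greedily match left vertices, then look for augmenting paths:
  Match 1 -- 6
  Match 2 -- 4
  Match 3 -- 5
  No augmenting path remains.

Step 3: Verify this is maximum:
  Matching size 3 = min(|L|, |R|) = min(3, 4), which is an upper bound, so this matching is maximum.

Maximum matching: {(1,6), (2,4), (3,5)}
Size: 3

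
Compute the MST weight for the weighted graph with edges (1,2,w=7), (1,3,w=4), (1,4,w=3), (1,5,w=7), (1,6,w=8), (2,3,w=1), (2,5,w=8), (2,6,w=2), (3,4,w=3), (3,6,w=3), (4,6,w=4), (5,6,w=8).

Apply Kruskal's algorithm (sort edges by weight, add if no cycle):

Sorted edges by weight:
  (2,3) w=1
  (2,6) w=2
  (1,4) w=3
  (3,6) w=3
  (3,4) w=3
  (1,3) w=4
  (4,6) w=4
  (1,2) w=7
  (1,5) w=7
  (1,6) w=8
  (2,5) w=8
  (5,6) w=8

Add edge (2,3) w=1 -- no cycle. Running total: 1
Add edge (2,6) w=2 -- no cycle. Running total: 3
Add edge (1,4) w=3 -- no cycle. Running total: 6
Skip edge (3,6) w=3 -- would create cycle
Add edge (3,4) w=3 -- no cycle. Running total: 9
Skip edge (1,3) w=4 -- would create cycle
Skip edge (4,6) w=4 -- would create cycle
Skip edge (1,2) w=7 -- would create cycle
Add edge (1,5) w=7 -- no cycle. Running total: 16

MST edges: (2,3,w=1), (2,6,w=2), (1,4,w=3), (3,4,w=3), (1,5,w=7)
Total MST weight: 1 + 2 + 3 + 3 + 7 = 16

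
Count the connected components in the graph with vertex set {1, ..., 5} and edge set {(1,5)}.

Step 1: Build adjacency list from edges:
  1: 5
  2: (none)
  3: (none)
  4: (none)
  5: 1

Step 2: Run BFS/DFS from vertex 1:
  Visited: {1, 5}
  Reached 2 of 5 vertices

Step 3: Only 2 of 5 vertices reached. Graph is disconnected.
Connected components: {1, 5}, {2}, {3}, {4}
Number of connected components: 4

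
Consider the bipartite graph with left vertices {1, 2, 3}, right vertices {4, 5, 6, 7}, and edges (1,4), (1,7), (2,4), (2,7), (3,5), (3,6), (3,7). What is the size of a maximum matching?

Step 1: List the neighbors of each left vertex:
  1: 4, 7
  2: 4, 7
  3: 5, 6, 7

Step 2: Greedily match left vertices, then look for augmenting paths:
  Match 1 -- 4
  Match 2 -- 7
  Match 3 -- 5
  No augmenting path remains.

Step 3: Verify this is maximum:
  Matching size 3 = min(|L|, |R|) = min(3, 4), which is an upper bound, so this matching is maximum.

Maximum matching: {(1,4), (2,7), (3,5)}
Size: 3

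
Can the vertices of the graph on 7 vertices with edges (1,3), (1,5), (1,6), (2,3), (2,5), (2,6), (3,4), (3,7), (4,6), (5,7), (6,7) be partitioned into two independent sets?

Step 1: Attempt 2-coloring using BFS:
  Start at vertex 1, assign color 0
  Color vertex 3 with color 1 (neighbor of 1)
  Color vertex 5 with color 1 (neighbor of 1)
  Color vertex 6 with color 1 (neighbor of 1)
  Color vertex 2 with color 0 (neighbor of 3)
  Color vertex 4 with color 0 (neighbor of 3)
  Color vertex 7 with color 0 (neighbor of 3)

Step 2: 2-coloring succeeded. No conflicts found.
  Set A (color 0): {1, 2, 4, 7}
  Set B (color 1): {3, 5, 6}

The graph is bipartite with partition {1, 2, 4, 7}, {3, 5, 6}.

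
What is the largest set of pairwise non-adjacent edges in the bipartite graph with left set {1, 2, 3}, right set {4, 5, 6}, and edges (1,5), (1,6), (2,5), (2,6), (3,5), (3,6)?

Step 1: List the neighbors of each left vertex:
  1: 5, 6
  2: 5, 6
  3: 5, 6

Step 2: Greedily match left vertices, then look for augmenting paths:
  Match 1 -- 5
  Match 2 -- 6
  No augmenting path remains.

Step 3: Verify this is maximum:
  Matching has size 2. The vertex set {5, 6} covers every edge and has size 2; any matching has at most one edge per cover vertex, so 2 is maximum (König's theorem).

Maximum matching: {(1,5), (2,6)}
Size: 2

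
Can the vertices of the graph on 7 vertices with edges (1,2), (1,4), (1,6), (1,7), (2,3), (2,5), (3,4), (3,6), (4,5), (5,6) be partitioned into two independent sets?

Step 1: Attempt 2-coloring using BFS:
  Start at vertex 1, assign color 0
  Color vertex 2 with color 1 (neighbor of 1)
  Color vertex 4 with color 1 (neighbor of 1)
  Color vertex 6 with color 1 (neighbor of 1)
  Color vertex 7 with color 1 (neighbor of 1)
  Color vertex 3 with color 0 (neighbor of 2)
  Color vertex 5 with color 0 (neighbor of 2)

Step 2: 2-coloring succeeded. No conflicts found.
  Set A (color 0): {1, 3, 5}
  Set B (color 1): {2, 4, 6, 7}

The graph is bipartite with partition {1, 3, 5}, {2, 4, 6, 7}.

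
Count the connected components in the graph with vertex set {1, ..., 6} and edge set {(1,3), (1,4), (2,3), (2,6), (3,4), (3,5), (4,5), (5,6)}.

Step 1: Build adjacency list from edges:
  1: 3, 4
  2: 3, 6
  3: 1, 2, 4, 5
  4: 1, 3, 5
  5: 3, 4, 6
  6: 2, 5

Step 2: Run BFS/DFS from vertex 1:
  Visited: {1, 3, 4, 2, 5, 6}
  Reached 6 of 6 vertices

Step 3: All 6 vertices reached from vertex 1, so the graph is connected.
Number of connected components: 1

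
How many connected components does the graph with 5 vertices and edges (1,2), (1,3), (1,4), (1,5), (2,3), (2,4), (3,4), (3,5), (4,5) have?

Step 1: Build adjacency list from edges:
  1: 2, 3, 4, 5
  2: 1, 3, 4
  3: 1, 2, 4, 5
  4: 1, 2, 3, 5
  5: 1, 3, 4

Step 2: Run BFS/DFS from vertex 1:
  Visited: {1, 2, 3, 4, 5}
  Reached 5 of 5 vertices

Step 3: All 5 vertices reached from vertex 1, so the graph is connected.
Number of connected components: 1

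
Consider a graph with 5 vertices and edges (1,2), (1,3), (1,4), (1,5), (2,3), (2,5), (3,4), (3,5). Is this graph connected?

Step 1: Build adjacency list from edges:
  1: 2, 3, 4, 5
  2: 1, 3, 5
  3: 1, 2, 4, 5
  4: 1, 3
  5: 1, 2, 3

Step 2: Run BFS/DFS from vertex 1:
  Visited: {1, 2, 3, 4, 5}
  Reached 5 of 5 vertices

Step 3: All 5 vertices reached from vertex 1, so the graph is connected.
Answer: Yes, the graph is connected.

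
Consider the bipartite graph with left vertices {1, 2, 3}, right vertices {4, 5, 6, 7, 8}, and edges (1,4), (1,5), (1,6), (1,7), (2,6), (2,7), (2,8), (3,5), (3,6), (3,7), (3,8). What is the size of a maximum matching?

Step 1: List the neighbors of each left vertex:
  1: 4, 5, 6, 7
  2: 6, 7, 8
  3: 5, 6, 7, 8

Step 2: Greedily match left vertices, then look for augmenting paths:
  Match 1 -- 4
  Match 2 -- 6
  Match 3 -- 5
  No augmenting path remains.

Step 3: Verify this is maximum:
  Matching size 3 = min(|L|, |R|) = min(3, 5), which is an upper bound, so this matching is maximum.

Maximum matching: {(1,4), (2,6), (3,5)}
Size: 3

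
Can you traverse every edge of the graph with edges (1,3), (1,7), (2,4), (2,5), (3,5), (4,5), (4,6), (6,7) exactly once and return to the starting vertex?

Step 1: Find the degree of each vertex:
  deg(1) = 2
  deg(2) = 2
  deg(3) = 2
  deg(4) = 3
  deg(5) = 3
  deg(6) = 2
  deg(7) = 2

Step 2: Count vertices with odd degree:
  Odd-degree vertices: 4, 5 (2 total)

Step 3: Apply Euler's theorem:
  - Eulerian circuit exists iff graph is connected and all vertices have even degree
  - Eulerian path exists iff graph is connected and has 0 or 2 odd-degree vertices

Graph is connected with exactly 2 odd-degree vertices (4, 5).
Eulerian path exists (starting and ending at the odd-degree vertices), but no Eulerian circuit.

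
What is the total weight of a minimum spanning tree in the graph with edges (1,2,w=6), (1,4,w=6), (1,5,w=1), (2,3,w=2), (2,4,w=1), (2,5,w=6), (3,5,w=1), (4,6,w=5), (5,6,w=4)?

Apply Kruskal's algorithm (sort edges by weight, add if no cycle):

Sorted edges by weight:
  (1,5) w=1
  (2,4) w=1
  (3,5) w=1
  (2,3) w=2
  (5,6) w=4
  (4,6) w=5
  (1,4) w=6
  (1,2) w=6
  (2,5) w=6

Add edge (1,5) w=1 -- no cycle. Running total: 1
Add edge (2,4) w=1 -- no cycle. Running total: 2
Add edge (3,5) w=1 -- no cycle. Running total: 3
Add edge (2,3) w=2 -- no cycle. Running total: 5
Add edge (5,6) w=4 -- no cycle. Running total: 9

MST edges: (1,5,w=1), (2,4,w=1), (3,5,w=1), (2,3,w=2), (5,6,w=4)
Total MST weight: 1 + 1 + 1 + 2 + 4 = 9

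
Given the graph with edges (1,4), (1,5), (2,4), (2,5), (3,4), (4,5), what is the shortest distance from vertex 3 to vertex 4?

Step 1: Build adjacency list:
  1: 4, 5
  2: 4, 5
  3: 4
  4: 1, 2, 3, 5
  5: 1, 2, 4

Step 2: BFS from vertex 3 to find shortest path to 4:
  vertex 4 reached at distance 1

Step 3: Shortest path: 3 -> 4
Path length: 1 edge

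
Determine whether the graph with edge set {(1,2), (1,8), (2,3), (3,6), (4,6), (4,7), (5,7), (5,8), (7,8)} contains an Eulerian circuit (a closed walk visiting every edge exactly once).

Step 1: Find the degree of each vertex:
  deg(1) = 2
  deg(2) = 2
  deg(3) = 2
  deg(4) = 2
  deg(5) = 2
  deg(6) = 2
  deg(7) = 3
  deg(8) = 3

Step 2: Count vertices with odd degree:
  Odd-degree vertices: 7, 8 (2 total)

Step 3: Apply Euler's theorem:
  - Eulerian circuit exists iff graph is connected and all vertices have even degree
  - Eulerian path exists iff graph is connected and has 0 or 2 odd-degree vertices

Graph is connected with exactly 2 odd-degree vertices (7, 8).
Eulerian path exists (starting and ending at the odd-degree vertices), but no Eulerian circuit.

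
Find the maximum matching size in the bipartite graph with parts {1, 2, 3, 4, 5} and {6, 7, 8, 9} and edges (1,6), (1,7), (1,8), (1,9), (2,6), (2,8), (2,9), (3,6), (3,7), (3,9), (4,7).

Step 1: List the neighbors of each left vertex:
  1: 6, 7, 8, 9
  2: 6, 8, 9
  3: 6, 7, 9
  4: 7
  5: (none)

Step 2: Greedily match left vertices, then look for augmenting paths:
  Match 1 -- 6
  Match 2 -- 8
  Match 3 -- 9
  Match 4 -- 7
  No augmenting path remains.

Step 3: Verify this is maximum:
  Matching size 4 = min(|L|, |R|) = min(5, 4), which is an upper bound, so this matching is maximum.

Maximum matching: {(1,6), (2,8), (3,9), (4,7)}
Size: 4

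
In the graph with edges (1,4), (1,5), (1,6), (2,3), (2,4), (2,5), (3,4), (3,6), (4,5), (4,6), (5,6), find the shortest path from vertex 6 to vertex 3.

Step 1: Build adjacency list:
  1: 4, 5, 6
  2: 3, 4, 5
  3: 2, 4, 6
  4: 1, 2, 3, 5, 6
  5: 1, 2, 4, 6
  6: 1, 3, 4, 5

Step 2: BFS from vertex 6 to find shortest path to 3:
  vertex 1 reached at distance 1
  vertex 3 reached at distance 1

Step 3: Shortest path: 6 -> 3
Path length: 1 edge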